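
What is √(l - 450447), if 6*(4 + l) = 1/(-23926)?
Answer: I*√2320760166494973/71778 ≈ 671.16*I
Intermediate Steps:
l = -574225/143556 (l = -4 + (⅙)/(-23926) = -4 + (⅙)*(-1/23926) = -4 - 1/143556 = -574225/143556 ≈ -4.0000)
√(l - 450447) = √(-574225/143556 - 450447) = √(-64664943757/143556) = I*√2320760166494973/71778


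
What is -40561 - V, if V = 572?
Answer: -41133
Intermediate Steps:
-40561 - V = -40561 - 1*572 = -40561 - 572 = -41133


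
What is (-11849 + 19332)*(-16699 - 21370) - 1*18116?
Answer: -284888443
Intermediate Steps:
(-11849 + 19332)*(-16699 - 21370) - 1*18116 = 7483*(-38069) - 18116 = -284870327 - 18116 = -284888443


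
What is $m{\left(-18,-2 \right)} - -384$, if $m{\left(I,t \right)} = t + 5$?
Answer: $387$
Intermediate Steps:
$m{\left(I,t \right)} = 5 + t$
$m{\left(-18,-2 \right)} - -384 = \left(5 - 2\right) - -384 = 3 + 384 = 387$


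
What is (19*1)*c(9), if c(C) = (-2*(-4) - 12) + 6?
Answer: 38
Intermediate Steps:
c(C) = 2 (c(C) = (8 - 12) + 6 = -4 + 6 = 2)
(19*1)*c(9) = (19*1)*2 = 19*2 = 38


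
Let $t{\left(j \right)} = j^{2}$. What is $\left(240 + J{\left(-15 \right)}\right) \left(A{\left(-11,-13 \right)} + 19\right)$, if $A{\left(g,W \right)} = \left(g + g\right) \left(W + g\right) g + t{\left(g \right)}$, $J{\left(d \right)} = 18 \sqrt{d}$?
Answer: $-1360320 - 102024 i \sqrt{15} \approx -1.3603 \cdot 10^{6} - 3.9514 \cdot 10^{5} i$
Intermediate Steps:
$A{\left(g,W \right)} = g^{2} + 2 g^{2} \left(W + g\right)$ ($A{\left(g,W \right)} = \left(g + g\right) \left(W + g\right) g + g^{2} = 2 g \left(W + g\right) g + g^{2} = 2 g^{2} \left(W + g\right) + g^{2} = g^{2} + 2 g^{2} \left(W + g\right)$)
$\left(240 + J{\left(-15 \right)}\right) \left(A{\left(-11,-13 \right)} + 19\right) = \left(240 + 18 \sqrt{-15}\right) \left(\left(-11\right)^{2} \left(1 + 2 \left(-13\right) + 2 \left(-11\right)\right) + 19\right) = \left(240 + 18 i \sqrt{15}\right) \left(121 \left(1 - 26 - 22\right) + 19\right) = \left(240 + 18 i \sqrt{15}\right) \left(121 \left(-47\right) + 19\right) = \left(240 + 18 i \sqrt{15}\right) \left(-5687 + 19\right) = \left(240 + 18 i \sqrt{15}\right) \left(-5668\right) = -1360320 - 102024 i \sqrt{15}$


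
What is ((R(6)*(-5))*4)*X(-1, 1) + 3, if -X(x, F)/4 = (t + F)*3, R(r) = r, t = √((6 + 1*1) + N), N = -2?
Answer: 1443 + 1440*√5 ≈ 4662.9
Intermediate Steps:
t = √5 (t = √((6 + 1*1) - 2) = √((6 + 1) - 2) = √(7 - 2) = √5 ≈ 2.2361)
X(x, F) = -12*F - 12*√5 (X(x, F) = -4*(√5 + F)*3 = -4*(F + √5)*3 = -4*(3*F + 3*√5) = -12*F - 12*√5)
((R(6)*(-5))*4)*X(-1, 1) + 3 = ((6*(-5))*4)*(-12*1 - 12*√5) + 3 = (-30*4)*(-12 - 12*√5) + 3 = -120*(-12 - 12*√5) + 3 = (1440 + 1440*√5) + 3 = 1443 + 1440*√5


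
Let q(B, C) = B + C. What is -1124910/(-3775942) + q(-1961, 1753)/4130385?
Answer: 2322762997207/7798047098835 ≈ 0.29786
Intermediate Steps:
-1124910/(-3775942) + q(-1961, 1753)/4130385 = -1124910/(-3775942) + (-1961 + 1753)/4130385 = -1124910*(-1/3775942) - 208*1/4130385 = 562455/1887971 - 208/4130385 = 2322762997207/7798047098835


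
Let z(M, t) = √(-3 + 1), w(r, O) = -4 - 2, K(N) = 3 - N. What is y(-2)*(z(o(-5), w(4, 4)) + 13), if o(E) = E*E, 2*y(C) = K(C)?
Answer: 65/2 + 5*I*√2/2 ≈ 32.5 + 3.5355*I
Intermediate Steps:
y(C) = 3/2 - C/2 (y(C) = (3 - C)/2 = 3/2 - C/2)
w(r, O) = -6
o(E) = E²
z(M, t) = I*√2 (z(M, t) = √(-2) = I*√2)
y(-2)*(z(o(-5), w(4, 4)) + 13) = (3/2 - ½*(-2))*(I*√2 + 13) = (3/2 + 1)*(13 + I*√2) = 5*(13 + I*√2)/2 = 65/2 + 5*I*√2/2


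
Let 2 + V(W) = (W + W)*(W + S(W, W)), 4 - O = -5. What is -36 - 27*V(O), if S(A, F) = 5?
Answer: -6786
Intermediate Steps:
O = 9 (O = 4 - 1*(-5) = 4 + 5 = 9)
V(W) = -2 + 2*W*(5 + W) (V(W) = -2 + (W + W)*(W + 5) = -2 + (2*W)*(5 + W) = -2 + 2*W*(5 + W))
-36 - 27*V(O) = -36 - 27*(-2 + 2*9² + 10*9) = -36 - 27*(-2 + 2*81 + 90) = -36 - 27*(-2 + 162 + 90) = -36 - 27*250 = -36 - 6750 = -6786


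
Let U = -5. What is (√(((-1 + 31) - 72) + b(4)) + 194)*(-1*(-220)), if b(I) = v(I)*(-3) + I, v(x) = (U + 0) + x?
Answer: 42680 + 220*I*√35 ≈ 42680.0 + 1301.5*I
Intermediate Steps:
v(x) = -5 + x (v(x) = (-5 + 0) + x = -5 + x)
b(I) = 15 - 2*I (b(I) = (-5 + I)*(-3) + I = (15 - 3*I) + I = 15 - 2*I)
(√(((-1 + 31) - 72) + b(4)) + 194)*(-1*(-220)) = (√(((-1 + 31) - 72) + (15 - 2*4)) + 194)*(-1*(-220)) = (√((30 - 72) + (15 - 8)) + 194)*220 = (√(-42 + 7) + 194)*220 = (√(-35) + 194)*220 = (I*√35 + 194)*220 = (194 + I*√35)*220 = 42680 + 220*I*√35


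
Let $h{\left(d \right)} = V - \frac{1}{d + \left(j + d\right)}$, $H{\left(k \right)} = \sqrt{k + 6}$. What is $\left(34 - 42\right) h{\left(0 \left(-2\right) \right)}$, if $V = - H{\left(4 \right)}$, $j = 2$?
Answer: $4 + 8 \sqrt{10} \approx 29.298$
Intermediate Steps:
$H{\left(k \right)} = \sqrt{6 + k}$
$V = - \sqrt{10}$ ($V = - \sqrt{6 + 4} = - \sqrt{10} \approx -3.1623$)
$h{\left(d \right)} = - \sqrt{10} - \frac{1}{2 + 2 d}$ ($h{\left(d \right)} = - \sqrt{10} - \frac{1}{d + \left(2 + d\right)} = - \sqrt{10} - \frac{1}{2 + 2 d}$)
$\left(34 - 42\right) h{\left(0 \left(-2\right) \right)} = \left(34 - 42\right) \frac{- \frac{1}{2} - \sqrt{10} - 0 \left(-2\right) \sqrt{10}}{1 + 0 \left(-2\right)} = - 8 \frac{- \frac{1}{2} - \sqrt{10} - 0 \sqrt{10}}{1 + 0} = - 8 \frac{- \frac{1}{2} - \sqrt{10} + 0}{1} = - 8 \cdot 1 \left(- \frac{1}{2} - \sqrt{10}\right) = - 8 \left(- \frac{1}{2} - \sqrt{10}\right) = 4 + 8 \sqrt{10}$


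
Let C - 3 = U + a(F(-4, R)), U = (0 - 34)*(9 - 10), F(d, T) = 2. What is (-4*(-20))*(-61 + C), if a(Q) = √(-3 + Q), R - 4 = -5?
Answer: -1920 + 80*I ≈ -1920.0 + 80.0*I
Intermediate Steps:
R = -1 (R = 4 - 5 = -1)
U = 34 (U = -34*(-1) = 34)
C = 37 + I (C = 3 + (34 + √(-3 + 2)) = 3 + (34 + √(-1)) = 3 + (34 + I) = 37 + I ≈ 37.0 + 1.0*I)
(-4*(-20))*(-61 + C) = (-4*(-20))*(-61 + (37 + I)) = 80*(-24 + I) = -1920 + 80*I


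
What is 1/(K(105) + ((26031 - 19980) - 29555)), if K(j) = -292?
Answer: -1/23796 ≈ -4.2024e-5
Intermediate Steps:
1/(K(105) + ((26031 - 19980) - 29555)) = 1/(-292 + ((26031 - 19980) - 29555)) = 1/(-292 + (6051 - 29555)) = 1/(-292 - 23504) = 1/(-23796) = -1/23796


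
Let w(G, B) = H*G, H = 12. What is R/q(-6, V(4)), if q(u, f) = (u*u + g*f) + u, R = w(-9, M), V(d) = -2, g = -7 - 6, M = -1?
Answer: -27/14 ≈ -1.9286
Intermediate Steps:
g = -13
w(G, B) = 12*G
R = -108 (R = 12*(-9) = -108)
q(u, f) = u + u**2 - 13*f (q(u, f) = (u*u - 13*f) + u = (u**2 - 13*f) + u = u + u**2 - 13*f)
R/q(-6, V(4)) = -108/(-6 + (-6)**2 - 13*(-2)) = -108/(-6 + 36 + 26) = -108/56 = -108*1/56 = -27/14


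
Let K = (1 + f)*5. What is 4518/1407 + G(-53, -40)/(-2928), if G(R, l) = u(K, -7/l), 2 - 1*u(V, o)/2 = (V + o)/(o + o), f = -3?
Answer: 4381361/1373232 ≈ 3.1905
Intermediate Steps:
K = -10 (K = (1 - 3)*5 = -2*5 = -10)
u(V, o) = 4 - (V + o)/o (u(V, o) = 4 - 2*(V + o)/(o + o) = 4 - 2*(V + o)/(2*o) = 4 - 2*(V + o)*1/(2*o) = 4 - (V + o)/o)
G(R, l) = 3 - 10*l/7 (G(R, l) = 3 - 1*(-10)/(-7/l) = 3 - 1*(-10)*(-l/7) = 3 - 10*l/7)
4518/1407 + G(-53, -40)/(-2928) = 4518/1407 + (3 - 10/7*(-40))/(-2928) = 4518*(1/1407) + (3 + 400/7)*(-1/2928) = 1506/469 + (421/7)*(-1/2928) = 1506/469 - 421/20496 = 4381361/1373232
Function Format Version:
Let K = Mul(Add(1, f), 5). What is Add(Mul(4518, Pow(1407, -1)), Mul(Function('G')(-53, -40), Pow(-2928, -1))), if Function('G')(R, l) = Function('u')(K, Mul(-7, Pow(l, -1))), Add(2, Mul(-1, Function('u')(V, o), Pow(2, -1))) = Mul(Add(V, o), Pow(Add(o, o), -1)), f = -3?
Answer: Rational(4381361, 1373232) ≈ 3.1905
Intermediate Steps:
K = -10 (K = Mul(Add(1, -3), 5) = Mul(-2, 5) = -10)
Function('u')(V, o) = Add(4, Mul(-1, Pow(o, -1), Add(V, o))) (Function('u')(V, o) = Add(4, Mul(-2, Mul(Add(V, o), Pow(Add(o, o), -1)))) = Add(4, Mul(-2, Mul(Add(V, o), Pow(Mul(2, o), -1)))) = Add(4, Mul(-2, Mul(Add(V, o), Mul(Rational(1, 2), Pow(o, -1))))) = Add(4, Mul(-2, Mul(Rational(1, 2), Pow(o, -1), Add(V, o)))) = Add(4, Mul(-1, Pow(o, -1), Add(V, o))))
Function('G')(R, l) = Add(3, Mul(Rational(-10, 7), l)) (Function('G')(R, l) = Add(3, Mul(-1, -10, Pow(Mul(-7, Pow(l, -1)), -1))) = Add(3, Mul(-1, -10, Mul(Rational(-1, 7), l))) = Add(3, Mul(Rational(-10, 7), l)))
Add(Mul(4518, Pow(1407, -1)), Mul(Function('G')(-53, -40), Pow(-2928, -1))) = Add(Mul(4518, Pow(1407, -1)), Mul(Add(3, Mul(Rational(-10, 7), -40)), Pow(-2928, -1))) = Add(Mul(4518, Rational(1, 1407)), Mul(Add(3, Rational(400, 7)), Rational(-1, 2928))) = Add(Rational(1506, 469), Mul(Rational(421, 7), Rational(-1, 2928))) = Add(Rational(1506, 469), Rational(-421, 20496)) = Rational(4381361, 1373232)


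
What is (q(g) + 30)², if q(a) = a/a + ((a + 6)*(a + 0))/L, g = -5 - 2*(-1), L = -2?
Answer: 5041/4 ≈ 1260.3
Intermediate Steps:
g = -3 (g = -5 + 2 = -3)
q(a) = 1 - a*(6 + a)/2 (q(a) = a/a + ((a + 6)*(a + 0))/(-2) = 1 + ((6 + a)*a)*(-½) = 1 + (a*(6 + a))*(-½) = 1 - a*(6 + a)/2)
(q(g) + 30)² = ((1 - 3*(-3) - ½*(-3)²) + 30)² = ((1 + 9 - ½*9) + 30)² = ((1 + 9 - 9/2) + 30)² = (11/2 + 30)² = (71/2)² = 5041/4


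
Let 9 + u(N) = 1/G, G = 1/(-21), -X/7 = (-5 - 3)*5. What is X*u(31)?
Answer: -8400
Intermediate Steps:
X = 280 (X = -7*(-5 - 3)*5 = -(-56)*5 = -7*(-40) = 280)
G = -1/21 ≈ -0.047619
u(N) = -30 (u(N) = -9 + 1/(-1/21) = -9 - 21 = -30)
X*u(31) = 280*(-30) = -8400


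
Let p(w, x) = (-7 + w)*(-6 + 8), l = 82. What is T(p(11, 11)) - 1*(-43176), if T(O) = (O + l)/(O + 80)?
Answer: 1899789/44 ≈ 43177.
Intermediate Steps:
p(w, x) = -14 + 2*w (p(w, x) = (-7 + w)*2 = -14 + 2*w)
T(O) = (82 + O)/(80 + O) (T(O) = (O + 82)/(O + 80) = (82 + O)/(80 + O))
T(p(11, 11)) - 1*(-43176) = (82 + (-14 + 2*11))/(80 + (-14 + 2*11)) - 1*(-43176) = (82 + (-14 + 22))/(80 + (-14 + 22)) + 43176 = (82 + 8)/(80 + 8) + 43176 = 90/88 + 43176 = (1/88)*90 + 43176 = 45/44 + 43176 = 1899789/44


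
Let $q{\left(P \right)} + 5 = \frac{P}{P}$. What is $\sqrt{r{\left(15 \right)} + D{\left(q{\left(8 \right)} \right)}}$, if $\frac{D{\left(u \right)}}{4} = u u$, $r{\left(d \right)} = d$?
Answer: $\sqrt{79} \approx 8.8882$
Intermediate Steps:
$q{\left(P \right)} = -4$ ($q{\left(P \right)} = -5 + \frac{P}{P} = -5 + 1 = -4$)
$D{\left(u \right)} = 4 u^{2}$ ($D{\left(u \right)} = 4 u u = 4 u^{2}$)
$\sqrt{r{\left(15 \right)} + D{\left(q{\left(8 \right)} \right)}} = \sqrt{15 + 4 \left(-4\right)^{2}} = \sqrt{15 + 4 \cdot 16} = \sqrt{15 + 64} = \sqrt{79}$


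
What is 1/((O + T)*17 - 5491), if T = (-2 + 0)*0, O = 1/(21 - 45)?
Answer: -24/131801 ≈ -0.00018209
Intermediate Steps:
O = -1/24 (O = 1/(-24) = -1/24 ≈ -0.041667)
T = 0 (T = -2*0 = 0)
1/((O + T)*17 - 5491) = 1/((-1/24 + 0)*17 - 5491) = 1/(-1/24*17 - 5491) = 1/(-17/24 - 5491) = 1/(-131801/24) = -24/131801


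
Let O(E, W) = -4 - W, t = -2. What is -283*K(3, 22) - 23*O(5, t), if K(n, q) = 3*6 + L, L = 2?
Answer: -5614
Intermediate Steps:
K(n, q) = 20 (K(n, q) = 3*6 + 2 = 18 + 2 = 20)
-283*K(3, 22) - 23*O(5, t) = -283*20 - 23*(-4 - 1*(-2)) = -5660 - 23*(-4 + 2) = -5660 - 23*(-2) = -5660 + 46 = -5614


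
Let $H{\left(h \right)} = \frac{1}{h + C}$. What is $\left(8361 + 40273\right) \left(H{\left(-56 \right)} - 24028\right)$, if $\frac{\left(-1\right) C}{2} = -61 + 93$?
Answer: $- \frac{70114689437}{60} \approx -1.1686 \cdot 10^{9}$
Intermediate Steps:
$C = -64$ ($C = - 2 \left(-61 + 93\right) = \left(-2\right) 32 = -64$)
$H{\left(h \right)} = \frac{1}{-64 + h}$ ($H{\left(h \right)} = \frac{1}{h - 64} = \frac{1}{-64 + h}$)
$\left(8361 + 40273\right) \left(H{\left(-56 \right)} - 24028\right) = \left(8361 + 40273\right) \left(\frac{1}{-64 - 56} - 24028\right) = 48634 \left(\frac{1}{-120} - 24028\right) = 48634 \left(- \frac{1}{120} - 24028\right) = 48634 \left(- \frac{2883361}{120}\right) = - \frac{70114689437}{60}$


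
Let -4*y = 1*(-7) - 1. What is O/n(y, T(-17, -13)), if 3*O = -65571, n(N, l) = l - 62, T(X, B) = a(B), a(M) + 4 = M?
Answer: 21857/79 ≈ 276.67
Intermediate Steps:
a(M) = -4 + M
T(X, B) = -4 + B
y = 2 (y = -(1*(-7) - 1)/4 = -(-7 - 1)/4 = -¼*(-8) = 2)
n(N, l) = -62 + l
O = -21857 (O = (⅓)*(-65571) = -21857)
O/n(y, T(-17, -13)) = -21857/(-62 + (-4 - 13)) = -21857/(-62 - 17) = -21857/(-79) = -21857*(-1/79) = 21857/79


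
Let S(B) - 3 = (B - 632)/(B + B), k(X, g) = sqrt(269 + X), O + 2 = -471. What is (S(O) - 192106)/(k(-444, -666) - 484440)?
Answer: 800331578532/2018266178465 + 181728333*I*sqrt(7)/44401855926230 ≈ 0.39654 + 1.0829e-5*I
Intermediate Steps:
O = -473 (O = -2 - 471 = -473)
S(B) = 3 + (-632 + B)/(2*B) (S(B) = 3 + (B - 632)/(B + B) = 3 + (-632 + B)/((2*B)) = 3 + (-632 + B)*(1/(2*B)) = 3 + (-632 + B)/(2*B))
(S(O) - 192106)/(k(-444, -666) - 484440) = ((7/2 - 316/(-473)) - 192106)/(sqrt(269 - 444) - 484440) = ((7/2 - 316*(-1/473)) - 192106)/(sqrt(-175) - 484440) = ((7/2 + 316/473) - 192106)/(5*I*sqrt(7) - 484440) = (3943/946 - 192106)/(-484440 + 5*I*sqrt(7)) = -181728333/(946*(-484440 + 5*I*sqrt(7)))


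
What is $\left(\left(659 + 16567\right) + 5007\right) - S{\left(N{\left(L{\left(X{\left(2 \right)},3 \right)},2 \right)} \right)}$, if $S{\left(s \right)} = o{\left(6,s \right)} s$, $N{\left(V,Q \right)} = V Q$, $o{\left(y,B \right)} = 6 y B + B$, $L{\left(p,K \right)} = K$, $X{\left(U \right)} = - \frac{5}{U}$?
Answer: $20901$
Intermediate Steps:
$o{\left(y,B \right)} = B + 6 B y$ ($o{\left(y,B \right)} = 6 B y + B = B + 6 B y$)
$N{\left(V,Q \right)} = Q V$
$S{\left(s \right)} = 37 s^{2}$ ($S{\left(s \right)} = s \left(1 + 6 \cdot 6\right) s = s \left(1 + 36\right) s = s 37 s = 37 s s = 37 s^{2}$)
$\left(\left(659 + 16567\right) + 5007\right) - S{\left(N{\left(L{\left(X{\left(2 \right)},3 \right)},2 \right)} \right)} = \left(\left(659 + 16567\right) + 5007\right) - 37 \left(2 \cdot 3\right)^{2} = \left(17226 + 5007\right) - 37 \cdot 6^{2} = 22233 - 37 \cdot 36 = 22233 - 1332 = 20901$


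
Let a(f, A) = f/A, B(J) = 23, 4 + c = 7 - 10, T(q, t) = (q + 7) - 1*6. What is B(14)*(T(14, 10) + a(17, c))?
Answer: 2024/7 ≈ 289.14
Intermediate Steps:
T(q, t) = 1 + q (T(q, t) = (7 + q) - 6 = 1 + q)
c = -7 (c = -4 + (7 - 10) = -4 - 3 = -7)
B(14)*(T(14, 10) + a(17, c)) = 23*((1 + 14) + 17/(-7)) = 23*(15 + 17*(-1/7)) = 23*(15 - 17/7) = 23*(88/7) = 2024/7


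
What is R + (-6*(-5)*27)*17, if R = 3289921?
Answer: 3303691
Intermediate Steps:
R + (-6*(-5)*27)*17 = 3289921 + (-6*(-5)*27)*17 = 3289921 + (30*27)*17 = 3289921 + 810*17 = 3289921 + 13770 = 3303691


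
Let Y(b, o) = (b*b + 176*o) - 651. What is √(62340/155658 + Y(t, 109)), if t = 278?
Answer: √64488871269203/25943 ≈ 309.54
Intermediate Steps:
Y(b, o) = -651 + b² + 176*o (Y(b, o) = (b² + 176*o) - 651 = -651 + b² + 176*o)
√(62340/155658 + Y(t, 109)) = √(62340/155658 + (-651 + 278² + 176*109)) = √(62340*(1/155658) + (-651 + 77284 + 19184)) = √(10390/25943 + 95817) = √(2485790821/25943) = √64488871269203/25943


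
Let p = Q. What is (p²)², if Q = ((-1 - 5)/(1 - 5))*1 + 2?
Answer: 2401/16 ≈ 150.06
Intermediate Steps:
Q = 7/2 (Q = -6/(-4)*1 + 2 = -6*(-¼)*1 + 2 = (3/2)*1 + 2 = 3/2 + 2 = 7/2 ≈ 3.5000)
p = 7/2 ≈ 3.5000
(p²)² = ((7/2)²)² = (49/4)² = 2401/16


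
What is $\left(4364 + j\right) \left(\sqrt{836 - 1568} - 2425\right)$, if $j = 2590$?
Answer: $-16863450 + 13908 i \sqrt{183} \approx -1.6863 \cdot 10^{7} + 1.8814 \cdot 10^{5} i$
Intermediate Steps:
$\left(4364 + j\right) \left(\sqrt{836 - 1568} - 2425\right) = \left(4364 + 2590\right) \left(\sqrt{836 - 1568} - 2425\right) = 6954 \left(\sqrt{-732} - 2425\right) = 6954 \left(2 i \sqrt{183} - 2425\right) = 6954 \left(-2425 + 2 i \sqrt{183}\right) = -16863450 + 13908 i \sqrt{183}$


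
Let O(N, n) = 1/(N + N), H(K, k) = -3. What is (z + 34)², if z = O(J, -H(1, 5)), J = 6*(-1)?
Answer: 165649/144 ≈ 1150.3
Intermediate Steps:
J = -6
O(N, n) = 1/(2*N)
z = -1/12 (z = (½)/(-6) = (½)*(-⅙) = -1/12 ≈ -0.083333)
(z + 34)² = (-1/12 + 34)² = (407/12)² = 165649/144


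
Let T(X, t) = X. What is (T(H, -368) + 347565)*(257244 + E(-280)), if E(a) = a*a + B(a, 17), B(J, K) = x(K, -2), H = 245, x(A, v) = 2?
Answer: 116741035260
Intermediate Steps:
B(J, K) = 2
E(a) = 2 + a² (E(a) = a*a + 2 = a² + 2 = 2 + a²)
(T(H, -368) + 347565)*(257244 + E(-280)) = (245 + 347565)*(257244 + (2 + (-280)²)) = 347810*(257244 + (2 + 78400)) = 347810*(257244 + 78402) = 347810*335646 = 116741035260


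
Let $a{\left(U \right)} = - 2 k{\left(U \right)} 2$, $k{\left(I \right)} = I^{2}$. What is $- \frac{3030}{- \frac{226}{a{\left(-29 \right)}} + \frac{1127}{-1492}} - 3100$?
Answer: $\frac{1125081260}{863509} \approx 1302.9$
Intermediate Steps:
$a{\left(U \right)} = - 4 U^{2}$ ($a{\left(U \right)} = - 2 U^{2} \cdot 2 = - 4 U^{2}$)
$- \frac{3030}{- \frac{226}{a{\left(-29 \right)}} + \frac{1127}{-1492}} - 3100 = - \frac{3030}{- \frac{226}{\left(-4\right) \left(-29\right)^{2}} + \frac{1127}{-1492}} - 3100 = - \frac{3030}{- \frac{226}{\left(-4\right) 841} + 1127 \left(- \frac{1}{1492}\right)} - 3100 = - \frac{3030}{- \frac{226}{-3364} - \frac{1127}{1492}} - 3100 = - \frac{3030}{\left(-226\right) \left(- \frac{1}{3364}\right) - \frac{1127}{1492}} - 3100 = - \frac{3030}{\frac{113}{1682} - \frac{1127}{1492}} - 3100 = - \frac{3030}{- \frac{863509}{1254772}} - 3100 = \left(-3030\right) \left(- \frac{1254772}{863509}\right) - 3100 = \frac{3801959160}{863509} - 3100 = \frac{1125081260}{863509}$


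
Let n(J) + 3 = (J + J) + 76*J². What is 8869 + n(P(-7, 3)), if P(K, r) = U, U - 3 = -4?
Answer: 8940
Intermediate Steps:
U = -1 (U = 3 - 4 = -1)
P(K, r) = -1
n(J) = -3 + 2*J + 76*J² (n(J) = -3 + ((J + J) + 76*J²) = -3 + (2*J + 76*J²) = -3 + 2*J + 76*J²)
8869 + n(P(-7, 3)) = 8869 + (-3 + 2*(-1) + 76*(-1)²) = 8869 + (-3 - 2 + 76*1) = 8869 + (-3 - 2 + 76) = 8869 + 71 = 8940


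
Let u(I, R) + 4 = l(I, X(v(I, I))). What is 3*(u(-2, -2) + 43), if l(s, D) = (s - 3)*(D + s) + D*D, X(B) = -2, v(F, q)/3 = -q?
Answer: 189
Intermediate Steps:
v(F, q) = -3*q (v(F, q) = 3*(-q) = -3*q)
l(s, D) = D**2 + (-3 + s)*(D + s) (l(s, D) = (-3 + s)*(D + s) + D**2 = D**2 + (-3 + s)*(D + s))
u(I, R) = 6 + I**2 - 5*I (u(I, R) = -4 + ((-2)**2 + I**2 - 3*(-2) - 3*I - 2*I) = -4 + (4 + I**2 + 6 - 3*I - 2*I) = -4 + (10 + I**2 - 5*I) = 6 + I**2 - 5*I)
3*(u(-2, -2) + 43) = 3*((6 + (-2)**2 - 5*(-2)) + 43) = 3*((6 + 4 + 10) + 43) = 3*(20 + 43) = 3*63 = 189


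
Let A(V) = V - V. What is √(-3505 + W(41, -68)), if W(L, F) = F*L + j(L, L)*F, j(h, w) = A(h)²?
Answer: I*√6293 ≈ 79.328*I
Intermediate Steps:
A(V) = 0
j(h, w) = 0 (j(h, w) = 0² = 0)
W(L, F) = F*L (W(L, F) = F*L + 0*F = F*L + 0 = F*L)
√(-3505 + W(41, -68)) = √(-3505 - 68*41) = √(-3505 - 2788) = √(-6293) = I*√6293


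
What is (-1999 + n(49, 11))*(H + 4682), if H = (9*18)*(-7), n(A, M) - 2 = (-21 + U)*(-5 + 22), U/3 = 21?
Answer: -4552084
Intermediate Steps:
U = 63 (U = 3*21 = 63)
n(A, M) = 716 (n(A, M) = 2 + (-21 + 63)*(-5 + 22) = 2 + 42*17 = 2 + 714 = 716)
H = -1134 (H = 162*(-7) = -1134)
(-1999 + n(49, 11))*(H + 4682) = (-1999 + 716)*(-1134 + 4682) = -1283*3548 = -4552084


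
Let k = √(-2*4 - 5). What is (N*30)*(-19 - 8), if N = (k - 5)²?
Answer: -9720 + 8100*I*√13 ≈ -9720.0 + 29205.0*I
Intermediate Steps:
k = I*√13 (k = √(-8 - 5) = √(-13) = I*√13 ≈ 3.6056*I)
N = (-5 + I*√13)² (N = (I*√13 - 5)² = (-5 + I*√13)² ≈ 12.0 - 36.056*I)
(N*30)*(-19 - 8) = ((5 - I*√13)²*30)*(-19 - 8) = (30*(5 - I*√13)²)*(-27) = -810*(5 - I*√13)²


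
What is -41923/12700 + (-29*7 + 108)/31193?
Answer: -1308910639/396151100 ≈ -3.3041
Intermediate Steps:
-41923/12700 + (-29*7 + 108)/31193 = -41923*1/12700 + (-203 + 108)*(1/31193) = -41923/12700 - 95*1/31193 = -41923/12700 - 95/31193 = -1308910639/396151100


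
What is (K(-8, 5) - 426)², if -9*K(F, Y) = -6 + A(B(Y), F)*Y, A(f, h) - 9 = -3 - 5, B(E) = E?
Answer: 14691889/81 ≈ 1.8138e+5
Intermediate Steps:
A(f, h) = 1 (A(f, h) = 9 + (-3 - 5) = 9 - 8 = 1)
K(F, Y) = ⅔ - Y/9 (K(F, Y) = -(-6 + 1*Y)/9 = -(-6 + Y)/9 = ⅔ - Y/9)
(K(-8, 5) - 426)² = ((⅔ - ⅑*5) - 426)² = ((⅔ - 5/9) - 426)² = (⅑ - 426)² = (-3833/9)² = 14691889/81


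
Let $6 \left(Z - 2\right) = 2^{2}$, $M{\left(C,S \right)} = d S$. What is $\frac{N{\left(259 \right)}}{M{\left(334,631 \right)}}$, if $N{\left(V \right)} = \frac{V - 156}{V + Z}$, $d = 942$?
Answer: $\frac{103}{155535190} \approx 6.6223 \cdot 10^{-7}$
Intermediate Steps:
$M{\left(C,S \right)} = 942 S$
$Z = \frac{8}{3}$ ($Z = 2 + \frac{2^{2}}{6} = 2 + \frac{1}{6} \cdot 4 = 2 + \frac{2}{3} = \frac{8}{3} \approx 2.6667$)
$N{\left(V \right)} = \frac{-156 + V}{\frac{8}{3} + V}$ ($N{\left(V \right)} = \frac{V - 156}{V + \frac{8}{3}} = \frac{-156 + V}{\frac{8}{3} + V}$)
$\frac{N{\left(259 \right)}}{M{\left(334,631 \right)}} = \frac{3 \frac{1}{8 + 3 \cdot 259} \left(-156 + 259\right)}{942 \cdot 631} = \frac{3 \frac{1}{8 + 777} \cdot 103}{594402} = 3 \cdot \frac{1}{785} \cdot 103 \cdot \frac{1}{594402} = \frac{309}{785} \cdot \frac{1}{594402} = \frac{103}{155535190}$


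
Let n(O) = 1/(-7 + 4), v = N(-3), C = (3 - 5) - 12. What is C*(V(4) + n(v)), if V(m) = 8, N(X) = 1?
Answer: -322/3 ≈ -107.33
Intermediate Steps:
C = -14 (C = -2 - 12 = -14)
v = 1
n(O) = -1/3 (n(O) = 1/(-3) = -1/3)
C*(V(4) + n(v)) = -14*(8 - 1/3) = -14*23/3 = -322/3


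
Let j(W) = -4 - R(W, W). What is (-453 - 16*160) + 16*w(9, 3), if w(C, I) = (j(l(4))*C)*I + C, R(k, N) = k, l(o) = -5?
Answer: -2437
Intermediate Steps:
j(W) = -4 - W
w(C, I) = C + C*I (w(C, I) = ((-4 - 1*(-5))*C)*I + C = ((-4 + 5)*C)*I + C = (1*C)*I + C = C*I + C = C + C*I)
(-453 - 16*160) + 16*w(9, 3) = (-453 - 16*160) + 16*(9*(1 + 3)) = (-453 - 2560) + 16*(9*4) = -3013 + 16*36 = -3013 + 576 = -2437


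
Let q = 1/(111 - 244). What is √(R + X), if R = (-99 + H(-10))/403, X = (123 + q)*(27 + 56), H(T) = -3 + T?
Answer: √29326363001754/53599 ≈ 101.04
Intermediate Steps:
q = -1/133 (q = 1/(-133) = -1/133 ≈ -0.0075188)
X = 1357714/133 (X = (123 - 1/133)*(27 + 56) = (16358/133)*83 = 1357714/133 ≈ 10208.)
R = -112/403 (R = (-99 + (-3 - 10))/403 = (-99 - 13)*(1/403) = -112*1/403 = -112/403 ≈ -0.27792)
√(R + X) = √(-112/403 + 1357714/133) = √(547143846/53599) = √29326363001754/53599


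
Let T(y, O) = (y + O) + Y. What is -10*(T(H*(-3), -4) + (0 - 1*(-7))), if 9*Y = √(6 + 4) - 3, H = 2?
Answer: 100/3 - 10*√10/9 ≈ 29.820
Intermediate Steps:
Y = -⅓ + √10/9 (Y = (√(6 + 4) - 3)/9 = (√10 - 3)/9 = (-3 + √10)/9 = -⅓ + √10/9 ≈ 0.018031)
T(y, O) = -⅓ + O + y + √10/9 (T(y, O) = (y + O) + (-⅓ + √10/9) = (O + y) + (-⅓ + √10/9) = -⅓ + O + y + √10/9)
-10*(T(H*(-3), -4) + (0 - 1*(-7))) = -10*((-⅓ - 4 + 2*(-3) + √10/9) + (0 - 1*(-7))) = -10*((-⅓ - 4 - 6 + √10/9) + (0 + 7)) = -10*((-31/3 + √10/9) + 7) = -10*(-10/3 + √10/9) = 100/3 - 10*√10/9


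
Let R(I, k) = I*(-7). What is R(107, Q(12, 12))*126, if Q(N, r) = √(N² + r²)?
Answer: -94374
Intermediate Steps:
R(I, k) = -7*I
R(107, Q(12, 12))*126 = -7*107*126 = -749*126 = -94374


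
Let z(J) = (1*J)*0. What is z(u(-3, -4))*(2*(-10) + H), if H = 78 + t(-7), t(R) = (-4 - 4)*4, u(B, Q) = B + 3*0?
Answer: 0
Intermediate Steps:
u(B, Q) = B (u(B, Q) = B + 0 = B)
t(R) = -32 (t(R) = -8*4 = -32)
z(J) = 0 (z(J) = J*0 = 0)
H = 46 (H = 78 - 32 = 46)
z(u(-3, -4))*(2*(-10) + H) = 0*(2*(-10) + 46) = 0*(-20 + 46) = 0*26 = 0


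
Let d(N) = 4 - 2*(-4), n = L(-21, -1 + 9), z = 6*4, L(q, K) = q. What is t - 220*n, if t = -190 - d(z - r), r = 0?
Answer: 4418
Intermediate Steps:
z = 24
n = -21
d(N) = 12 (d(N) = 4 + 8 = 12)
t = -202 (t = -190 - 1*12 = -190 - 12 = -202)
t - 220*n = -202 - 220*(-21) = -202 + 4620 = 4418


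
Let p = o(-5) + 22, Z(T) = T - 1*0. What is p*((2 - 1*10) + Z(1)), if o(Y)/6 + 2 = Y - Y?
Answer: -70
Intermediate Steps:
Z(T) = T (Z(T) = T + 0 = T)
o(Y) = -12 (o(Y) = -12 + 6*(Y - Y) = -12 + 6*0 = -12 + 0 = -12)
p = 10 (p = -12 + 22 = 10)
p*((2 - 1*10) + Z(1)) = 10*((2 - 1*10) + 1) = 10*((2 - 10) + 1) = 10*(-8 + 1) = 10*(-7) = -70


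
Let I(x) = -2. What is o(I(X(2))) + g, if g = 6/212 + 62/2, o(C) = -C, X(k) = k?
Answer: 3501/106 ≈ 33.028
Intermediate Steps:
g = 3289/106 (g = 6*(1/212) + 62*(½) = 3/106 + 31 = 3289/106 ≈ 31.028)
o(I(X(2))) + g = -1*(-2) + 3289/106 = 2 + 3289/106 = 3501/106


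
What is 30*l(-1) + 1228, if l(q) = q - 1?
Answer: 1168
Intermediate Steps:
l(q) = -1 + q
30*l(-1) + 1228 = 30*(-1 - 1) + 1228 = 30*(-2) + 1228 = -60 + 1228 = 1168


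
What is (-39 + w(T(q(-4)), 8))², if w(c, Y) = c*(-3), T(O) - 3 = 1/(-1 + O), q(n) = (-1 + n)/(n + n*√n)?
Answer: 345168/169 + 28224*I/169 ≈ 2042.4 + 167.01*I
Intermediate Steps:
q(n) = (-1 + n)/(n + n^(3/2))
T(O) = 3 + 1/(-1 + O)
w(c, Y) = -3*c
(-39 + w(T(q(-4)), 8))² = (-39 - 3*(-2 + 3*((-1 - 4)/(-4 + (-4)^(3/2))))/(-1 + (-1 - 4)/(-4 + (-4)^(3/2))))² = (-39 - 3*(-2 + 3*(-5/(-4 - 8*I)))/(-1 - 5/(-4 - 8*I)))² = (-39 - 3*(-2 + 3*(((-4 + 8*I)/80)*(-5)))/(-1 + ((-4 + 8*I)/80)*(-5)))² = (-39 - 3*(-2 + 3*(-(-4 + 8*I)/16))/(-1 - (-4 + 8*I)/16))² = (-39 - 3*(-2 - 3*(-4 + 8*I)/16)/(-1 - (-4 + 8*I)/16))²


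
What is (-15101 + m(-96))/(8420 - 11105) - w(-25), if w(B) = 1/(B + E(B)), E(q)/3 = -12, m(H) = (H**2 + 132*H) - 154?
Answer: 381352/54595 ≈ 6.9851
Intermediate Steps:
m(H) = -154 + H**2 + 132*H
E(q) = -36 (E(q) = 3*(-12) = -36)
w(B) = 1/(-36 + B) (w(B) = 1/(B - 36) = 1/(-36 + B))
(-15101 + m(-96))/(8420 - 11105) - w(-25) = (-15101 + (-154 + (-96)**2 + 132*(-96)))/(8420 - 11105) - 1/(-36 - 25) = (-15101 + (-154 + 9216 - 12672))/(-2685) - 1/(-61) = (-15101 - 3610)*(-1/2685) - 1*(-1/61) = -18711*(-1/2685) + 1/61 = 6237/895 + 1/61 = 381352/54595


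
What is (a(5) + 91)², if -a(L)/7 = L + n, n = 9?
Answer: 49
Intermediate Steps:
a(L) = -63 - 7*L (a(L) = -7*(L + 9) = -7*(9 + L) = -63 - 7*L)
(a(5) + 91)² = ((-63 - 7*5) + 91)² = ((-63 - 35) + 91)² = (-98 + 91)² = (-7)² = 49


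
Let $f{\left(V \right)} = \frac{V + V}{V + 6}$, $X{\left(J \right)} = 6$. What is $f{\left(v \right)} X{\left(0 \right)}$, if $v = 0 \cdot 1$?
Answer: $0$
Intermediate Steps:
$v = 0$
$f{\left(V \right)} = \frac{2 V}{6 + V}$
$f{\left(v \right)} X{\left(0 \right)} = 2 \cdot 0 \frac{1}{6 + 0} \cdot 6 = 2 \cdot 0 \cdot \frac{1}{6} \cdot 6 = 0 \cdot 6 = 0$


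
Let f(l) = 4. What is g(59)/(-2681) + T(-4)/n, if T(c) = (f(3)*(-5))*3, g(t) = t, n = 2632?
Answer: -1613/36002 ≈ -0.044803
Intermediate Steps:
T(c) = -60 (T(c) = (4*(-5))*3 = -20*3 = -60)
g(59)/(-2681) + T(-4)/n = 59/(-2681) - 60/2632 = 59*(-1/2681) - 60*1/2632 = -59/2681 - 15/658 = -1613/36002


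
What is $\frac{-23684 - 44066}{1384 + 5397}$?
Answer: $- \frac{67750}{6781} \approx -9.9911$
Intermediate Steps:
$\frac{-23684 - 44066}{1384 + 5397} = - \frac{67750}{6781}$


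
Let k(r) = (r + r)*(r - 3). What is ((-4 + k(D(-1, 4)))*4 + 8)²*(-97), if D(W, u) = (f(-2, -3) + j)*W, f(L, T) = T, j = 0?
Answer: -6208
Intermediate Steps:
D(W, u) = -3*W (D(W, u) = (-3 + 0)*W = -3*W)
k(r) = 2*r*(-3 + r) (k(r) = (2*r)*(-3 + r) = 2*r*(-3 + r))
((-4 + k(D(-1, 4)))*4 + 8)²*(-97) = ((-4 + 2*(-3*(-1))*(-3 - 3*(-1)))*4 + 8)²*(-97) = ((-4 + 2*3*(-3 + 3))*4 + 8)²*(-97) = ((-4 + 2*3*0)*4 + 8)²*(-97) = ((-4 + 0)*4 + 8)²*(-97) = (-4*4 + 8)²*(-97) = (-16 + 8)²*(-97) = (-8)²*(-97) = 64*(-97) = -6208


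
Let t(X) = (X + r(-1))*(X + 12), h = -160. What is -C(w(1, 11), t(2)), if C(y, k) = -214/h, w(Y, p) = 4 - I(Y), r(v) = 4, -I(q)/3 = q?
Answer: -107/80 ≈ -1.3375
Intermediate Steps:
I(q) = -3*q
t(X) = (4 + X)*(12 + X) (t(X) = (X + 4)*(X + 12) = (4 + X)*(12 + X))
w(Y, p) = 4 + 3*Y (w(Y, p) = 4 - (-3)*Y = 4 + 3*Y)
C(y, k) = 107/80 (C(y, k) = -214/(-160) = -214*(-1/160) = 107/80)
-C(w(1, 11), t(2)) = -1*107/80 = -107/80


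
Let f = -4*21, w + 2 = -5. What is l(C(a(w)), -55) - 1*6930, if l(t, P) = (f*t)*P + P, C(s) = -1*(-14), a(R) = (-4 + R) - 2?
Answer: 57695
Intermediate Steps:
w = -7 (w = -2 - 5 = -7)
f = -84
a(R) = -6 + R
C(s) = 14
l(t, P) = P - 84*P*t (l(t, P) = (-84*t)*P + P = -84*P*t + P = P - 84*P*t)
l(C(a(w)), -55) - 1*6930 = -55*(1 - 84*14) - 1*6930 = -55*(1 - 1176) - 6930 = -55*(-1175) - 6930 = 64625 - 6930 = 57695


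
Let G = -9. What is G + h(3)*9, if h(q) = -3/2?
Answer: -45/2 ≈ -22.500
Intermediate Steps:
h(q) = -3/2 (h(q) = -3*½ = -3/2)
G + h(3)*9 = -9 - 3/2*9 = -9 - 27/2 = -45/2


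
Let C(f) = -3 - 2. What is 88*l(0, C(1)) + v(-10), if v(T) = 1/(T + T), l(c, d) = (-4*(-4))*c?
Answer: -1/20 ≈ -0.050000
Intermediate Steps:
C(f) = -5
l(c, d) = 16*c
v(T) = 1/(2*T)
88*l(0, C(1)) + v(-10) = 88*(16*0) + (½)/(-10) = 88*0 + (½)*(-⅒) = 0 - 1/20 = -1/20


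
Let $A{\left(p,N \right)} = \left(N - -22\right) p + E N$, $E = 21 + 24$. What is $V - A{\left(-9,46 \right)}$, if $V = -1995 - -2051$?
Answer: $-1402$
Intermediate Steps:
$E = 45$
$V = 56$ ($V = -1995 + 2051 = 56$)
$A{\left(p,N \right)} = 45 N + p \left(22 + N\right)$ ($A{\left(p,N \right)} = \left(N - -22\right) p + 45 N = \left(N + 22\right) p + 45 N = \left(22 + N\right) p + 45 N = p \left(22 + N\right) + 45 N = 45 N + p \left(22 + N\right)$)
$V - A{\left(-9,46 \right)} = 56 - \left(22 \left(-9\right) + 45 \cdot 46 + 46 \left(-9\right)\right) = 56 - \left(-198 + 2070 - 414\right) = 56 - 1458 = -1402$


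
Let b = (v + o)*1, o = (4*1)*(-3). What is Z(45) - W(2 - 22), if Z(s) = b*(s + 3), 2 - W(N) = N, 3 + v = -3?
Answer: -886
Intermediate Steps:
o = -12 (o = 4*(-3) = -12)
v = -6 (v = -3 - 3 = -6)
W(N) = 2 - N
b = -18 (b = (-6 - 12)*1 = -18*1 = -18)
Z(s) = -54 - 18*s (Z(s) = -18*(s + 3) = -18*(3 + s) = -54 - 18*s)
Z(45) - W(2 - 22) = (-54 - 18*45) - (2 - (2 - 22)) = (-54 - 810) - (2 - 1*(-20)) = -864 - (2 + 20) = -864 - 1*22 = -864 - 22 = -886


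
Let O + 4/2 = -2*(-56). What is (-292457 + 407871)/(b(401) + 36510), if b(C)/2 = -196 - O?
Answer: 299/93 ≈ 3.2151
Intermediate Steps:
O = 110 (O = -2 - 2*(-56) = -2 + 112 = 110)
b(C) = -612 (b(C) = 2*(-196 - 1*110) = 2*(-196 - 110) = 2*(-306) = -612)
(-292457 + 407871)/(b(401) + 36510) = (-292457 + 407871)/(-612 + 36510) = 115414/35898 = 115414*(1/35898) = 299/93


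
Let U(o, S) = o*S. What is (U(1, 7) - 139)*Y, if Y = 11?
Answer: -1452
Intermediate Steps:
U(o, S) = S*o
(U(1, 7) - 139)*Y = (7*1 - 139)*11 = (7 - 139)*11 = -132*11 = -1452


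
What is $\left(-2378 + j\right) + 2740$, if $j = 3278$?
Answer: $3640$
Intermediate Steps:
$\left(-2378 + j\right) + 2740 = \left(-2378 + 3278\right) + 2740 = 900 + 2740 = 3640$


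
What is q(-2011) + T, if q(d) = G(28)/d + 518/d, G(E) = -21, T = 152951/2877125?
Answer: -1122346664/5785898375 ≈ -0.19398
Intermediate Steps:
T = 152951/2877125 (T = 152951*(1/2877125) = 152951/2877125 ≈ 0.053161)
q(d) = 497/d (q(d) = -21/d + 518/d = 497/d)
q(-2011) + T = 497/(-2011) + 152951/2877125 = 497*(-1/2011) + 152951/2877125 = -497/2011 + 152951/2877125 = -1122346664/5785898375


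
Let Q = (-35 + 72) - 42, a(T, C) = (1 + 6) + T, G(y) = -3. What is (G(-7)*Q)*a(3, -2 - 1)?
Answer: 150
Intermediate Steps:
a(T, C) = 7 + T
Q = -5 (Q = 37 - 42 = -5)
(G(-7)*Q)*a(3, -2 - 1) = (-3*(-5))*(7 + 3) = 15*10 = 150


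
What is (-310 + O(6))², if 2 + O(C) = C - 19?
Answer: 105625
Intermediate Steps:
O(C) = -21 + C (O(C) = -2 + (C - 19) = -2 + (-19 + C) = -21 + C)
(-310 + O(6))² = (-310 + (-21 + 6))² = (-310 - 15)² = (-325)² = 105625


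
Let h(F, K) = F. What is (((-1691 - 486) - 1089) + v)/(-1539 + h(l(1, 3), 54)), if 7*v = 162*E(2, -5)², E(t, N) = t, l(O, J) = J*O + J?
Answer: 22214/10731 ≈ 2.0701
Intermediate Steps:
l(O, J) = J + J*O
v = 648/7 (v = (162*2²)/7 = (162*4)/7 = (⅐)*648 = 648/7 ≈ 92.571)
(((-1691 - 486) - 1089) + v)/(-1539 + h(l(1, 3), 54)) = (((-1691 - 486) - 1089) + 648/7)/(-1539 + 3*(1 + 1)) = ((-2177 - 1089) + 648/7)/(-1539 + 3*2) = (-3266 + 648/7)/(-1539 + 6) = -22214/7/(-1533) = -22214/7*(-1/1533) = 22214/10731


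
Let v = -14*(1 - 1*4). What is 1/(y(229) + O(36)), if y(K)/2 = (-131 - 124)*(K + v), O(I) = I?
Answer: -1/138174 ≈ -7.2372e-6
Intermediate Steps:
v = 42 (v = -14*(1 - 4) = -14*(-3) = 42)
y(K) = -21420 - 510*K (y(K) = 2*((-131 - 124)*(K + 42)) = 2*(-255*(42 + K)) = 2*(-10710 - 255*K) = -21420 - 510*K)
1/(y(229) + O(36)) = 1/((-21420 - 510*229) + 36) = 1/((-21420 - 116790) + 36) = 1/(-138210 + 36) = 1/(-138174) = -1/138174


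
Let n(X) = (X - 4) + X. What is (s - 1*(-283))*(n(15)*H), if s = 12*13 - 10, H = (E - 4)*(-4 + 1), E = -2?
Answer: 200772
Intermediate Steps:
n(X) = -4 + 2*X (n(X) = (-4 + X) + X = -4 + 2*X)
H = 18 (H = (-2 - 4)*(-4 + 1) = -6*(-3) = 18)
s = 146 (s = 156 - 10 = 146)
(s - 1*(-283))*(n(15)*H) = (146 - 1*(-283))*((-4 + 2*15)*18) = (146 + 283)*((-4 + 30)*18) = 429*(26*18) = 429*468 = 200772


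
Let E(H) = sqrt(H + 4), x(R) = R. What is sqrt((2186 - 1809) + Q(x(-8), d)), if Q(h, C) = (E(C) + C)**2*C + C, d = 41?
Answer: sqrt(71184 + 10086*sqrt(5)) ≈ 306.17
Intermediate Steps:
E(H) = sqrt(4 + H)
Q(h, C) = C + C*(C + sqrt(4 + C))**2 (Q(h, C) = (sqrt(4 + C) + C)**2*C + C = (C + sqrt(4 + C))**2*C + C = C*(C + sqrt(4 + C))**2 + C = C + C*(C + sqrt(4 + C))**2)
sqrt((2186 - 1809) + Q(x(-8), d)) = sqrt((2186 - 1809) + 41*(1 + (41 + sqrt(4 + 41))**2)) = sqrt(377 + 41*(1 + (41 + sqrt(45))**2)) = sqrt(377 + 41*(1 + (41 + 3*sqrt(5))**2)) = sqrt(377 + (41 + 41*(41 + 3*sqrt(5))**2)) = sqrt(418 + 41*(41 + 3*sqrt(5))**2)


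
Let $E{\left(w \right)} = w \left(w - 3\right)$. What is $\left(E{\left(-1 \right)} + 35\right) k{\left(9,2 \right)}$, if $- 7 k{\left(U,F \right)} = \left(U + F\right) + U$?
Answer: $- \frac{780}{7} \approx -111.43$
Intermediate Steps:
$k{\left(U,F \right)} = - \frac{2 U}{7} - \frac{F}{7}$ ($k{\left(U,F \right)} = - \frac{\left(U + F\right) + U}{7} = - \frac{\left(F + U\right) + U}{7} = - \frac{F + 2 U}{7} = - \frac{2 U}{7} - \frac{F}{7}$)
$E{\left(w \right)} = w \left(-3 + w\right)$
$\left(E{\left(-1 \right)} + 35\right) k{\left(9,2 \right)} = \left(- (-3 - 1) + 35\right) \left(\left(- \frac{2}{7}\right) 9 - \frac{2}{7}\right) = \left(\left(-1\right) \left(-4\right) + 35\right) \left(- \frac{18}{7} - \frac{2}{7}\right) = \left(4 + 35\right) \left(- \frac{20}{7}\right) = 39 \left(- \frac{20}{7}\right) = - \frac{780}{7}$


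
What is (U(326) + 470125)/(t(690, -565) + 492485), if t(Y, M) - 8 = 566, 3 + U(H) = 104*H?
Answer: 504026/493059 ≈ 1.0222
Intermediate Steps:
U(H) = -3 + 104*H
t(Y, M) = 574 (t(Y, M) = 8 + 566 = 574)
(U(326) + 470125)/(t(690, -565) + 492485) = ((-3 + 104*326) + 470125)/(574 + 492485) = ((-3 + 33904) + 470125)/493059 = (33901 + 470125)*(1/493059) = 504026*(1/493059) = 504026/493059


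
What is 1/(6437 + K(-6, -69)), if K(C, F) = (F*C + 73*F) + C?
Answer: 1/1808 ≈ 0.00055310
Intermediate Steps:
K(C, F) = C + 73*F + C*F (K(C, F) = (C*F + 73*F) + C = (73*F + C*F) + C = C + 73*F + C*F)
1/(6437 + K(-6, -69)) = 1/(6437 + (-6 + 73*(-69) - 6*(-69))) = 1/(6437 + (-6 - 5037 + 414)) = 1/(6437 - 4629) = 1/1808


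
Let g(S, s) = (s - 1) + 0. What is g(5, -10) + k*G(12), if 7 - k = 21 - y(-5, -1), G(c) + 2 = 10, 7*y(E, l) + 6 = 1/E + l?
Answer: -4593/35 ≈ -131.23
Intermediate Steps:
y(E, l) = -6/7 + l/7 + 1/(7*E) (y(E, l) = -6/7 + (1/E + l)/7 = -6/7 + (l + 1/E)/7 = -6/7 + (l/7 + 1/(7*E)) = -6/7 + l/7 + 1/(7*E))
g(S, s) = -1 + s (g(S, s) = (-1 + s) + 0 = -1 + s)
G(c) = 8 (G(c) = -2 + 10 = 8)
k = -526/35 (k = 7 - (21 - (1 - 5*(-6 - 1))/(7*(-5))) = 7 - (21 - (-1)*(1 - 5*(-7))/(7*5)) = 7 - (21 - (-1)*(1 + 35)/(7*5)) = 7 - (21 - (-1)*36/(7*5)) = 7 - (21 - 1*(-36/35)) = 7 - (21 + 36/35) = 7 - 1*771/35 = 7 - 771/35 = -526/35 ≈ -15.029)
g(5, -10) + k*G(12) = (-1 - 10) - 526/35*8 = -11 - 4208/35 = -4593/35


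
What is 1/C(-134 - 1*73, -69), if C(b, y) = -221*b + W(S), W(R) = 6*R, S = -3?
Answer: 1/45729 ≈ 2.1868e-5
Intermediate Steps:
C(b, y) = -18 - 221*b (C(b, y) = -221*b + 6*(-3) = -221*b - 18 = -18 - 221*b)
1/C(-134 - 1*73, -69) = 1/(-18 - 221*(-134 - 1*73)) = 1/(-18 - 221*(-134 - 73)) = 1/(-18 - 221*(-207)) = 1/(-18 + 45747) = 1/45729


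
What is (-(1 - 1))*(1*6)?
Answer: 0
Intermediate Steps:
(-(1 - 1))*(1*6) = -1*0*6 = 0*6 = 0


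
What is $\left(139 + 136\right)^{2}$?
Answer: $75625$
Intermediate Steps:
$\left(139 + 136\right)^{2} = 275^{2} = 75625$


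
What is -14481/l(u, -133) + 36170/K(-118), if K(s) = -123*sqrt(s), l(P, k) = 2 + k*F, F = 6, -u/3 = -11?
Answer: 14481/796 + 18085*I*sqrt(118)/7257 ≈ 18.192 + 27.071*I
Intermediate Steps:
u = 33 (u = -3*(-11) = 33)
l(P, k) = 2 + 6*k (l(P, k) = 2 + k*6 = 2 + 6*k)
-14481/l(u, -133) + 36170/K(-118) = -14481/(2 + 6*(-133)) + 36170/((-123*I*sqrt(118))) = -14481/(2 - 798) + 36170/((-123*I*sqrt(118))) = -14481/(-796) + 36170/((-123*I*sqrt(118))) = -14481*(-1/796) + 36170*(I*sqrt(118)/14514) = 14481/796 + 18085*I*sqrt(118)/7257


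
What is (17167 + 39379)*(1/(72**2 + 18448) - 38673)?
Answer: -3691324233065/1688 ≈ -2.1868e+9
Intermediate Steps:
(17167 + 39379)*(1/(72**2 + 18448) - 38673) = 56546*(1/(5184 + 18448) - 38673) = 56546*(1/23632 - 38673) = 56546*(-913920335/23632) = -3691324233065/1688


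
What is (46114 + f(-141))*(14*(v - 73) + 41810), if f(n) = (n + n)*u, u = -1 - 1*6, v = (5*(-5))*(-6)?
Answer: 2062398144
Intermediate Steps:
v = 150 (v = -25*(-6) = 150)
u = -7 (u = -1 - 6 = -7)
f(n) = -14*n (f(n) = (n + n)*(-7) = (2*n)*(-7) = -14*n)
(46114 + f(-141))*(14*(v - 73) + 41810) = (46114 - 14*(-141))*(14*(150 - 73) + 41810) = (46114 + 1974)*(14*77 + 41810) = 48088*(1078 + 41810) = 48088*42888 = 2062398144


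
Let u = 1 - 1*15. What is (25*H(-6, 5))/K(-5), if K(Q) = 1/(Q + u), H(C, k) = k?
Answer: -2375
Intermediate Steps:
u = -14 (u = 1 - 15 = -14)
K(Q) = 1/(-14 + Q) (K(Q) = 1/(Q - 14) = 1/(-14 + Q))
(25*H(-6, 5))/K(-5) = (25*5)/(1/(-14 - 5)) = 125/(1/(-19)) = 125/(-1/19) = 125*(-19) = -2375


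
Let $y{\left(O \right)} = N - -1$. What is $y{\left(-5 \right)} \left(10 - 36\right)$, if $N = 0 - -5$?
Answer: $-156$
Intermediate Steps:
$N = 5$ ($N = 0 + 5 = 5$)
$y{\left(O \right)} = 6$ ($y{\left(O \right)} = 5 - -1 = 5 + 1 = 6$)
$y{\left(-5 \right)} \left(10 - 36\right) = 6 \left(10 - 36\right) = 6 \left(-26\right) = -156$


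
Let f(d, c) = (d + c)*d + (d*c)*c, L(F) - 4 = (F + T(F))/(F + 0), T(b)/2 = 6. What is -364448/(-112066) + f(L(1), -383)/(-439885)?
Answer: -59223978963/24648076205 ≈ -2.4028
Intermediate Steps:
T(b) = 12 (T(b) = 2*6 = 12)
L(F) = 4 + (12 + F)/F (L(F) = 4 + (F + 12)/(F + 0) = 4 + (12 + F)/F)
f(d, c) = d*c² + d*(c + d) (f(d, c) = (c + d)*d + (c*d)*c = d*(c + d) + d*c² = d*c² + d*(c + d))
-364448/(-112066) + f(L(1), -383)/(-439885) = -364448/(-112066) + ((5 + 12/1)*(-383 + (5 + 12/1) + (-383)²))/(-439885) = -364448*(-1/112066) + ((5 + 12*1)*(-383 + (5 + 12*1) + 146689))*(-1/439885) = 182224/56033 + ((5 + 12)*(-383 + (5 + 12) + 146689))*(-1/439885) = 182224/56033 + (17*(-383 + 17 + 146689))*(-1/439885) = 182224/56033 + (17*146323)*(-1/439885) = 182224/56033 + 2487491*(-1/439885) = 182224/56033 - 2487491/439885 = -59223978963/24648076205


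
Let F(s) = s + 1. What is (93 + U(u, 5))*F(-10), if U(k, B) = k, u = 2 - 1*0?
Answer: -855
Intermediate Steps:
u = 2 (u = 2 + 0 = 2)
F(s) = 1 + s
(93 + U(u, 5))*F(-10) = (93 + 2)*(1 - 10) = 95*(-9) = -855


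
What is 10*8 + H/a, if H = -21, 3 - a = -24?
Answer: 713/9 ≈ 79.222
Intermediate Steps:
a = 27 (a = 3 - 1*(-24) = 3 + 24 = 27)
10*8 + H/a = 10*8 - 21/27 = 80 - 21*1/27 = 80 - 7/9 = 713/9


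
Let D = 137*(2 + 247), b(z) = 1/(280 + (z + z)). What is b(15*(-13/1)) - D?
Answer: -3752431/110 ≈ -34113.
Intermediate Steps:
b(z) = 1/(280 + 2*z)
D = 34113 (D = 137*249 = 34113)
b(15*(-13/1)) - D = 1/(2*(140 + 15*(-13/1))) - 1*34113 = 1/(2*(140 + 15*(-13*1))) - 34113 = 1/(2*(140 + 15*(-13))) - 34113 = 1/(2*(140 - 195)) - 34113 = (1/2)/(-55) - 34113 = (1/2)*(-1/55) - 34113 = -1/110 - 34113 = -3752431/110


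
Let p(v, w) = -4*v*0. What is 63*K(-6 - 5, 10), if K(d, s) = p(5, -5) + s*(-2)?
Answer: -1260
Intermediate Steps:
p(v, w) = 0
K(d, s) = -2*s (K(d, s) = 0 + s*(-2) = 0 - 2*s = -2*s)
63*K(-6 - 5, 10) = 63*(-2*10) = 63*(-20) = -1260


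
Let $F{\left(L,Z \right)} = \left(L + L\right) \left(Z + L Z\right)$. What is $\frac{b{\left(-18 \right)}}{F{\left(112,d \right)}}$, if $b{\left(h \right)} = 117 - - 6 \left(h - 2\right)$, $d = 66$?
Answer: $- \frac{1}{556864} \approx -1.7958 \cdot 10^{-6}$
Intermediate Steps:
$F{\left(L,Z \right)} = 2 L \left(Z + L Z\right)$
$b{\left(h \right)} = 105 + 6 h$ ($b{\left(h \right)} = 117 - - 6 \left(-2 + h\right) = 117 - \left(12 - 6 h\right) = 117 + \left(-12 + 6 h\right) = 105 + 6 h$)
$\frac{b{\left(-18 \right)}}{F{\left(112,d \right)}} = \frac{105 + 6 \left(-18\right)}{2 \cdot 112 \cdot 66 \left(1 + 112\right)} = \frac{105 - 108}{2 \cdot 112 \cdot 66 \cdot 113} = - \frac{3}{1670592} = \left(-3\right) \frac{1}{1670592} = - \frac{1}{556864}$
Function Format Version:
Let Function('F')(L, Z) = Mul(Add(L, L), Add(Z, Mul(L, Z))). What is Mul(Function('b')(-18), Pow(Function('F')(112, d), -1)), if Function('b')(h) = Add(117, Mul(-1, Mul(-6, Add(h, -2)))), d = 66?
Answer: Rational(-1, 556864) ≈ -1.7958e-6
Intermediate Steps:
Function('F')(L, Z) = Mul(2, L, Add(Z, Mul(L, Z))) (Function('F')(L, Z) = Mul(Mul(2, L), Add(Z, Mul(L, Z))) = Mul(2, L, Add(Z, Mul(L, Z))))
Function('b')(h) = Add(105, Mul(6, h)) (Function('b')(h) = Add(117, Mul(-1, Mul(-6, Add(-2, h)))) = Add(117, Mul(-1, Add(12, Mul(-6, h)))) = Add(117, Add(-12, Mul(6, h))) = Add(105, Mul(6, h)))
Mul(Function('b')(-18), Pow(Function('F')(112, d), -1)) = Mul(Add(105, Mul(6, -18)), Pow(Mul(2, 112, 66, Add(1, 112)), -1)) = Mul(Add(105, -108), Pow(Mul(2, 112, 66, 113), -1)) = Mul(-3, Pow(1670592, -1)) = Mul(-3, Rational(1, 1670592)) = Rational(-1, 556864)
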